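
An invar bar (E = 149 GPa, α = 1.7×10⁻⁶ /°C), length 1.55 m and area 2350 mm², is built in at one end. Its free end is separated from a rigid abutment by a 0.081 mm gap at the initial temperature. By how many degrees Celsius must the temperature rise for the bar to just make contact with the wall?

The gap closes when αΔT L = 0.081 mm, since the bar is still unstressed at that instant.
So ΔT = g/(αL) = 0.081/(1.7×10⁻⁶ × 1550) = 30.74 °C.

ΔT ≈ 30.7 °C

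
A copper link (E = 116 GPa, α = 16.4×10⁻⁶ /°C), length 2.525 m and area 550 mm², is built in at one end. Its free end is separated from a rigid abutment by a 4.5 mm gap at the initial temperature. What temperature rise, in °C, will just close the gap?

The gap closes when αΔT L = 4.5 mm, since the link is still unstressed at that instant.
ΔT = 4.5 / (16.4×10⁻⁶ × 2525) = 108.7 °C.

ΔT ≈ 109 °C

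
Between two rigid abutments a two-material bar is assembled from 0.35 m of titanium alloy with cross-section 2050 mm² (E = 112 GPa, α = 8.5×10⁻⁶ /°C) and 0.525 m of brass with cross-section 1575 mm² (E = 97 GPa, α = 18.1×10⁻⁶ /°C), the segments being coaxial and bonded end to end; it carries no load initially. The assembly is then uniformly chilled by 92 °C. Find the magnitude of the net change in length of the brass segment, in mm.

Free thermal contraction of the whole bar: Σ αᵢΔT Lᵢ = 8.5×10⁻⁶×92×350 + 18.1×10⁻⁶×92×525 = 1.148 mm.
Since the ends are fixed, an axial force P builds up, equal in every segment, with P · Σ Lᵢ/(AᵢEᵢ) = δ_free.
Σ Lᵢ/(AᵢEᵢ) = 350/(2050×112×10³) + 525/(1575×97×10³) = 4.961×10⁻⁶ mm/N.
P = 1.148 / 4.961×10⁻⁶ = 231400 N = 231.4 kN, tensile.
For the brass segment, free thermal change = 18.1×10⁻⁶×92×525 = 0.8742 mm and elastic change from P = 231400×525/(1575×97×10³) = 0.7952 mm; these oppose, so the net change is 0.079 mm (segment shortens).

|ΔL| ≈ 0.079 mm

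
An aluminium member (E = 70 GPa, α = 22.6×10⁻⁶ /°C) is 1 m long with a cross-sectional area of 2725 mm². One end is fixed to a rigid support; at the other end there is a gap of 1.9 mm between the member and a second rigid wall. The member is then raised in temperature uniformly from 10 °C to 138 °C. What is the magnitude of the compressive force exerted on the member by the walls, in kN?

If the wall were absent the member would grow by αΔT L = 22.6×10⁻⁶ × 128 × 1000 = 2.893 mm.
The gap closes (δ_free > 1.9 mm) and the wall then resists a further 2.893 − 1.9 = 0.9928 mm of expansion.
So σ = E(δ_free − g)/L = 70×10³ × 0.9928/1000 = 69.5 MPa.
Force on the wall = σA = 69.5 × 2725 mm² = 189.4 kN.

P ≈ 189 kN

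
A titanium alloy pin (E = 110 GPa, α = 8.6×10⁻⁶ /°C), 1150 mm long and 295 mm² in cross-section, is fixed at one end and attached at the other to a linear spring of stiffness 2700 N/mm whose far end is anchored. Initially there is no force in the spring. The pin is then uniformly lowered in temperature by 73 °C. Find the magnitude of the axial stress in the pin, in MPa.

Free thermal contraction: δ_free = αΔT L = 8.6×10⁻⁶ × 73 × 1150 = 0.722 mm.
With a force P in the spring, the elastic change of the pin is PL/(AE) and that of the spring is P/k; compatibility requires their sum to equal δ_free.
P [ L/(AE) + 1/k ] = δ_free → P [ 1150/(295×110×10³) + 1/(2700) ] = 0.722.
P = 0.722 / 0.0004058 = 1779 N.
σ = P/A = 1779/295 = 6.031 MPa.

σ ≈ 6.03 MPa (tensile)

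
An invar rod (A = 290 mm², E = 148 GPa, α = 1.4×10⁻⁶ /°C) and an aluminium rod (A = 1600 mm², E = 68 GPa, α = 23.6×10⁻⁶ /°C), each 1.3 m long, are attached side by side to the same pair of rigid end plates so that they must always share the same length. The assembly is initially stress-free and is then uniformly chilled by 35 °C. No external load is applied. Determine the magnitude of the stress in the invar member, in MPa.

σ ≈ 82.5 MPa (compressive)

The aluminium has the larger α, so on cooling it would change length more than the invar if both were free. The rigid plates force a common final length, so the aluminium is put into tension and the invar into compression, with equal and opposite forces P (no external load).
Compatibility of the two members (thermal + elastic change equal): (α₁ − α₂)ΔT = P·[1/(A₁E₁) + 1/(A₂E₂)].
|α₁ − α₂|·ΔT = 22.2×10⁻⁶ × 35 = 0.000777.
1/(A₁E₁) + 1/(A₂E₂) = 1/(290×148×10³) + 1/(1600×68×10³) = 3.249×10⁻⁸ N⁻¹.
P = 0.000777 / 3.249×10⁻⁸ = 23910 N = 23.91 kN.
σ_{invar} = P/A₁ = 23910/290 = 82.46 MPa, compressive.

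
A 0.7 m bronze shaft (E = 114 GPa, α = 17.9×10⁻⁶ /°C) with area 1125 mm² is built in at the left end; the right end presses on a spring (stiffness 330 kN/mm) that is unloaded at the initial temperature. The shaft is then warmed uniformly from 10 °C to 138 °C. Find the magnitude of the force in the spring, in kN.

If the spring were absent the shaft would lengthen by αΔT L = 17.9×10⁻⁶ × 128 × 700 = 1.604 mm.
Let P be the compressive force at the spring. The shaft shortens elastically by PL/(AE) and the spring compresses by P/k; together these equal δ_free.
So P = δ_free / [L/(AE) + 1/k] = 1.604 / [ 700/(1125×114×10³) + 1/(330×10³) ].
P = 1.604 / 8.488×10⁻⁶ = 188900 N.

P ≈ 189 kN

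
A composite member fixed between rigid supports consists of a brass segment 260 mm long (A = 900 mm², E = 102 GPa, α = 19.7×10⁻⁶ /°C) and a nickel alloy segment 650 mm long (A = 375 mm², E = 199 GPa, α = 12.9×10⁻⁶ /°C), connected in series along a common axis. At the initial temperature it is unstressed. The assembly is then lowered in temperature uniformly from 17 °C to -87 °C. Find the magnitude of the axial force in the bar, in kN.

P ≈ 122 kN (tensile)

Free thermal contraction of the whole bar: Σ αᵢΔT Lᵢ = 19.7×10⁻⁶×104×260 + 12.9×10⁻⁶×104×650 = 1.405 mm.
The rigid supports impose zero overall length change; the single axial force P common to all segments must satisfy P Σ Lᵢ/(AᵢEᵢ) = δ_free.
Σ Lᵢ/(AᵢEᵢ) = 260/(900×102×10³) + 650/(375×199×10³) = 1.154×10⁻⁵ mm/N.
Hence P = δ_free / Σ(L/AE) = 1.405/1.154×10⁻⁵ = 121.7 kN (tensile).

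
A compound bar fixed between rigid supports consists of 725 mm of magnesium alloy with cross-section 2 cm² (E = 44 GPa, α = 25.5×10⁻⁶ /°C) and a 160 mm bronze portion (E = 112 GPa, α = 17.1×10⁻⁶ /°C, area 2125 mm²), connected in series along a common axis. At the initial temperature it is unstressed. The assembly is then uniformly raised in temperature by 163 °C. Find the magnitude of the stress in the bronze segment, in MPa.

σ ≈ 19.6 MPa (compressive)

Free thermal expansion of the whole bar: Σ αᵢΔT Lᵢ = 25.5×10⁻⁶×163×725 + 17.1×10⁻⁶×163×160 = 3.459 mm.
The rigid supports impose zero overall length change; the single axial force P common to all segments must satisfy P Σ Lᵢ/(AᵢEᵢ) = δ_free.
The series flexibility is Σ Lᵢ/(AᵢEᵢ) = 725/(200×44×10³) + 160/(2125×112×10³) = 8.306×10⁻⁵ mm/N.
So P = 3.459 / 8.306×10⁻⁵ = 41.65 kN, compressive.
σ_{bronze} = P / A = 41650 / 2125 = 19.6 MPa.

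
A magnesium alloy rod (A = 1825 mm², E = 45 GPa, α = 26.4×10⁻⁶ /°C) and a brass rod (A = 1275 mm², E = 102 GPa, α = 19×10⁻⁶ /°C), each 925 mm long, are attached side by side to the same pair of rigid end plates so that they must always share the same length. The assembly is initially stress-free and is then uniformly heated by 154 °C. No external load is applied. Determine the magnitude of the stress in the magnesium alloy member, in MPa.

σ ≈ 31.4 MPa (compressive)

Equilibrium of a rigid end plate with no external load gives equal and opposite internal forces ±P in the two members. Since α_{magnesium alloy} > α_{brass}, heating drives the magnesium alloy into compression and the brass into tension.
Equating the net (thermal + elastic) strains gives |α₁ − α₂|·ΔT = P·[1/(A₁E₁) + 1/(A₂E₂)].
|α₁ − α₂|·ΔT = 7.4×10⁻⁶ × 154 = 0.00114.
1/(A₁E₁) + 1/(A₂E₂) = 1/(1825×45×10³) + 1/(1275×102×10³) = 1.987×10⁻⁸ N⁻¹.
So P = 0.00114 / 1.987×10⁻⁸ = 57.36 kN.
σ_{magnesium alloy} = P/A₁ = 57360/1825 = 31.43 MPa, compressive.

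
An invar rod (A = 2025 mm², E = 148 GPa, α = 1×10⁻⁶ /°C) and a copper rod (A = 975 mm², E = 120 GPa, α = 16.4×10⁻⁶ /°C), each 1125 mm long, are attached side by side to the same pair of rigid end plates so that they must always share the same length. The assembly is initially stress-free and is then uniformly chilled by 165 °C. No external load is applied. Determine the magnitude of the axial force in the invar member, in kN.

Both members must finish at the same length. With the larger α, the copper tends to over-contract; the plates restrain it, putting the copper in tension and the invar in compression. With no external load the two internal forces are equal and opposite, magnitude P.
Setting the final lengths equal and cancelling L: (α₁ − α₂)ΔT = P/(A₁E₁) + P/(A₂E₂).
|α₁ − α₂|·ΔT = 15.4×10⁻⁶ × 165 = 0.002541.
1/(A₁E₁) + 1/(A₂E₂) = 1/(2025×148×10³) + 1/(975×120×10³) = 1.188×10⁻⁸ N⁻¹.
So P = 0.002541 / 1.188×10⁻⁸ = 213.8 kN.

P ≈ 214 kN (compressive in the invar)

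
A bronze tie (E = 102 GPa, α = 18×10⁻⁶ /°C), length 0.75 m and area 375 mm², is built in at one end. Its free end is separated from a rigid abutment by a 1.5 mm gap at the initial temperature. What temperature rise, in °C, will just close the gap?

ΔT ≈ 111 °C

The gap closes when αΔT L = 1.5 mm, since the tie is still unstressed at that instant.
ΔT = 1.5 / (18×10⁻⁶ × 750) = 111.1 °C.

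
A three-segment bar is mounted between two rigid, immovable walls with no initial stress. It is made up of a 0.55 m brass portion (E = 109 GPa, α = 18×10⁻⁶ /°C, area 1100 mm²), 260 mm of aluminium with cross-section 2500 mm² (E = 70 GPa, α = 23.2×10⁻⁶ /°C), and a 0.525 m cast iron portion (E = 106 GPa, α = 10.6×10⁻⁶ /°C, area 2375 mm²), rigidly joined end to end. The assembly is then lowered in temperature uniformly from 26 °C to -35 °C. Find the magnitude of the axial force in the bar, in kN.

If the supports were absent, the total length change would be Σ αᵢΔT Lᵢ = 18×10⁻⁶×61×550 + 23.2×10⁻⁶×61×260 + 10.6×10⁻⁶×61×525 = 1.311 mm.
Since the ends are fixed, an axial force P builds up, equal in every segment, with P · Σ Lᵢ/(AᵢEᵢ) = δ_free.
Σ Lᵢ/(AᵢEᵢ) = 550/(1100×109×10³) + 260/(2500×70×10³) + 525/(2375×106×10³) = 8.158×10⁻⁶ mm/N.
So P = 1.311 / 8.158×10⁻⁶ = 160.7 kN, tensile.

P ≈ 161 kN (tensile)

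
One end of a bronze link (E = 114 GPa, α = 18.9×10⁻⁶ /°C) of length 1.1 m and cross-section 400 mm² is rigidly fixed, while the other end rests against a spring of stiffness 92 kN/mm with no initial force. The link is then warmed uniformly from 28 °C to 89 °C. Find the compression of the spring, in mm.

δ ≈ 0.394 mm

The unrestrained thermal change is αΔT L = 18.9×10⁻⁶ × 61 × 1100 = 1.268 mm.
Let P be the compressive force at the spring. The link shortens elastically by PL/(AE) and the spring compresses by P/k; together these equal δ_free.
So P = δ_free / [L/(AE) + 1/k] = 1.268 / [ 1100/(400×114×10³) + 1/(92×10³) ].
P = 1.268 / 3.499×10⁻⁵ = 36240 N.
Spring compression = P/k = 36240/(92×10³) = 0.3939 mm.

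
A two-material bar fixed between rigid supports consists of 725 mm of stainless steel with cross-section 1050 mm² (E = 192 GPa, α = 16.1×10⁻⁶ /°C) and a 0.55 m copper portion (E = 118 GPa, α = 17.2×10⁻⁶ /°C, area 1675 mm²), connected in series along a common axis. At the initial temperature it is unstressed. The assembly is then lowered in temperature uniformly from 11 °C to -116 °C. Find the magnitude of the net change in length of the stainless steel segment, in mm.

|ΔL| ≈ 0.0306 mm

With the walls removed the bar would change length by δ_free = Σ αᵢΔT Lᵢ = 16.1×10⁻⁶×127×725 + 17.2×10⁻⁶×127×550 = 2.684 mm.
The rigid supports impose zero overall length change; the single axial force P common to all segments must satisfy P Σ Lᵢ/(AᵢEᵢ) = δ_free.
Σ Lᵢ/(AᵢEᵢ) = 725/(1050×192×10³) + 550/(1675×118×10³) = 6.379×10⁻⁶ mm/N.
P = 2.684 / 6.379×10⁻⁶ = 420700 N = 420.7 kN, tensile.
For the stainless steel segment, free thermal change = 16.1×10⁻⁶×127×725 = 1.482 mm and elastic change from P = 420700×725/(1050×192×10³) = 1.513 mm; these oppose, so the net change is 0.0306 mm (segment lengthens).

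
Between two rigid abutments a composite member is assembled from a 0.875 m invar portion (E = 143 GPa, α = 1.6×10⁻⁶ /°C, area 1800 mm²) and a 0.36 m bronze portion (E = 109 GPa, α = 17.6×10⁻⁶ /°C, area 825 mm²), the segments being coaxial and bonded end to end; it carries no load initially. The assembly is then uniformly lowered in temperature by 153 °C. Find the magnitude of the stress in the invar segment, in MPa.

σ ≈ 88.8 MPa (tensile)

If the supports were absent, the total length change would be Σ αᵢΔT Lᵢ = 1.6×10⁻⁶×153×875 + 17.6×10⁻⁶×153×360 = 1.184 mm.
Since the ends are fixed, an axial force P builds up, equal in every segment, with P · Σ Lᵢ/(AᵢEᵢ) = δ_free.
Σ Lᵢ/(AᵢEᵢ) = 875/(1800×143×10³) + 360/(825×109×10³) = 7.403×10⁻⁶ mm/N.
Hence P = δ_free / Σ(L/AE) = 1.184/7.403×10⁻⁶ = 159.9 kN (tensile).
σ_{invar} = P / A = 159900 / 1800 = 88.83 MPa.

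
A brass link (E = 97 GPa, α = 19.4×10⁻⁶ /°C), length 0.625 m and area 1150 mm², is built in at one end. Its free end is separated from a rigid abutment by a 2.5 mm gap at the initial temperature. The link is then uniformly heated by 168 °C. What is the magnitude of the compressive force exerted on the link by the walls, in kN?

If the wall were absent the link would grow by αΔT L = 19.4×10⁻⁶ × 168 × 625 = 2.037 mm.
Since δ_free = 2.04 mm is less than the 2.5 mm gap, the link never touches the wall. No axial force develops.

P ≈ 0 kN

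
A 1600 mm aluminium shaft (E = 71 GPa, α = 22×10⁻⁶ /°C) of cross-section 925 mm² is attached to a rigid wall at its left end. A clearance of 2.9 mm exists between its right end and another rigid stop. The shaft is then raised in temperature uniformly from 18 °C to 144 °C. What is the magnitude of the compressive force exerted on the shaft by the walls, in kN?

If the wall were absent the shaft would grow by αΔT L = 22×10⁻⁶ × 126 × 1600 = 4.435 mm.
The gap closes (δ_free > 2.9 mm) and the wall then resists a further 4.435 − 2.9 = 1.535 mm of expansion.
So σ = E(δ_free − g)/L = 71×10³ × 1.535/1600 = 68.12 MPa.
P = σA = 68.12 × 925 = 63.02 kN.

P ≈ 63 kN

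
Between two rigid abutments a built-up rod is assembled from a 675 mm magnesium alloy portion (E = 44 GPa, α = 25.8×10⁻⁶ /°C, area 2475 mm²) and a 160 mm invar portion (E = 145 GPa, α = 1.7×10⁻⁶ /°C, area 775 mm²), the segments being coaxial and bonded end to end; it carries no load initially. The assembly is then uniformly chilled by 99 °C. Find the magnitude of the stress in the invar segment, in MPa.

σ ≈ 296 MPa (tensile)

Free thermal contraction of the whole bar: Σ αᵢΔT Lᵢ = 25.8×10⁻⁶×99×675 + 1.7×10⁻⁶×99×160 = 1.751 mm.
The rigid supports impose zero overall length change; the single axial force P common to all segments must satisfy P Σ Lᵢ/(AᵢEᵢ) = δ_free.
The series flexibility is Σ Lᵢ/(AᵢEᵢ) = 675/(2475×44×10³) + 160/(775×145×10³) = 7.622×10⁻⁶ mm/N.
P = 1.751 / 7.622×10⁻⁶ = 229700 N = 229.7 kN, tensile.
σ_{invar} = P / A = 229700 / 775 = 296.4 MPa.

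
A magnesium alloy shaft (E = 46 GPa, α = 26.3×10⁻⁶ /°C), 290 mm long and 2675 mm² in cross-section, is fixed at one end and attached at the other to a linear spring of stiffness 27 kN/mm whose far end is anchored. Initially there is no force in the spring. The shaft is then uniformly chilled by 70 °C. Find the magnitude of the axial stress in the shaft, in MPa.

The unrestrained thermal change is αΔT L = 26.3×10⁻⁶ × 70 × 290 = 0.5339 mm.
With a force P in the spring, the elastic change of the shaft is PL/(AE) and that of the spring is P/k; compatibility requires their sum to equal δ_free.
So P = δ_free / [L/(AE) + 1/k] = 0.5339 / [ 290/(2675×46×10³) + 1/(27×10³) ].
P = 0.5339 / 3.939×10⁻⁵ = 13550 N.
σ = P/A = 13550/2675 = 5.066 MPa.

σ ≈ 5.07 MPa (tensile)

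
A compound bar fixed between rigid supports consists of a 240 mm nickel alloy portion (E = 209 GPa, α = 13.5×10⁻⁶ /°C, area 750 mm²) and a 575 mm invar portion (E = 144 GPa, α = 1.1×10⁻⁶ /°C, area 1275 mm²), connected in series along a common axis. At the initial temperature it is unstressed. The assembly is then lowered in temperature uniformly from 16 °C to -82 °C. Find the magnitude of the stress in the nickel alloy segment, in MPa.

With the walls removed the bar would change length by δ_free = Σ αᵢΔT Lᵢ = 13.5×10⁻⁶×98×240 + 1.1×10⁻⁶×98×575 = 0.3795 mm.
The walls prevent any net length change, so an axial force P (same in every segment) develops. Compatibility: P · Σ Lᵢ/(AᵢEᵢ) = δ_free.
The series flexibility is Σ Lᵢ/(AᵢEᵢ) = 240/(750×209×10³) + 575/(1275×144×10³) = 4.663×10⁻⁶ mm/N.
P = 0.3795 / 4.663×10⁻⁶ = 81390 N = 81.39 kN, tensile.
σ_{nickel alloy} = P / A = 81390 / 750 = 108.5 MPa.

σ ≈ 109 MPa (tensile)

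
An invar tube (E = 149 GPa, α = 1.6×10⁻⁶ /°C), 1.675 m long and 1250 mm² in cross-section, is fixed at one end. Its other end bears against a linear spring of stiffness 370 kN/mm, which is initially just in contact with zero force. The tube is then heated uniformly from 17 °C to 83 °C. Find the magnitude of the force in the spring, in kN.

The unrestrained thermal change is αΔT L = 1.6×10⁻⁶ × 66 × 1675 = 0.1769 mm.
Let P be the compressive force at the spring. The tube shortens elastically by PL/(AE) and the spring compresses by P/k; together these equal δ_free.
P [ L/(AE) + 1/k ] = δ_free → P [ 1675/(1250×149×10³) + 1/(370×10³) ] = 0.1769.
P = 0.1769 / 1.17×10⁻⁵ = 15120 N.

P ≈ 15.1 kN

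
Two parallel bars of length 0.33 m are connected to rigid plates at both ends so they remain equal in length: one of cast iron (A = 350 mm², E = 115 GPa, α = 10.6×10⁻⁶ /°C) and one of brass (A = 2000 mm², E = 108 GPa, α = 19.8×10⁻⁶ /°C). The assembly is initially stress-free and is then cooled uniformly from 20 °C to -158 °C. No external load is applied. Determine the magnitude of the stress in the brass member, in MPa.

Both members must finish at the same length. With the larger α, the brass tends to over-contract; the plates restrain it, putting the brass in tension and the cast iron in compression. With no external load the two internal forces are equal and opposite, magnitude P.
Setting the final lengths equal and cancelling L: (α₁ − α₂)ΔT = P/(A₁E₁) + P/(A₂E₂).
|α₁ − α₂|·ΔT = 9.2×10⁻⁶ × 178 = 0.001638.
1/(A₁E₁) + 1/(A₂E₂) = 1/(350×115×10³) + 1/(2000×108×10³) = 2.947×10⁻⁸ N⁻¹.
So P = 0.001638 / 2.947×10⁻⁸ = 55.56 kN.
σ_{brass} = P/A₂ = 55560/2000 = 27.78 MPa, tensile.

σ ≈ 27.8 MPa (tensile)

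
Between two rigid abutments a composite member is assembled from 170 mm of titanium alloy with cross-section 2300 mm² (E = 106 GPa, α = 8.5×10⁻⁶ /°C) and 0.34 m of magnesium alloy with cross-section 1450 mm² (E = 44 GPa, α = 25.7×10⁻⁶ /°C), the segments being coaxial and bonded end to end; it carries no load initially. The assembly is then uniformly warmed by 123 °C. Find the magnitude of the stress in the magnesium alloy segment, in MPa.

σ ≈ 143 MPa (compressive)

If the supports were absent, the total length change would be Σ αᵢΔT Lᵢ = 8.5×10⁻⁶×123×170 + 25.7×10⁻⁶×123×340 = 1.253 mm.
The rigid supports impose zero overall length change; the single axial force P common to all segments must satisfy P Σ Lᵢ/(AᵢEᵢ) = δ_free.
The series flexibility is Σ Lᵢ/(AᵢEᵢ) = 170/(2300×106×10³) + 340/(1450×44×10³) = 6.026×10⁻⁶ mm/N.
Hence P = δ_free / Σ(L/AE) = 1.253/6.026×10⁻⁶ = 207.8 kN (compressive).
σ_{magnesium alloy} = P / A = 207800 / 1450 = 143.3 MPa.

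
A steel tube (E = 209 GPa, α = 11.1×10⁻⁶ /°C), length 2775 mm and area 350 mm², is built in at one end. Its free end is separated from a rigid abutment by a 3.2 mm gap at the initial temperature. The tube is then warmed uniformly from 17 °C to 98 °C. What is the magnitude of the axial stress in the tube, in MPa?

Free thermal elongation = αΔT L = 11.1×10⁻⁶ × 81 × 2775 = 2.495 mm.
This is smaller than the 3.2 mm clearance, so the tube expands freely without reaching the stop — the stress is zero.

σ ≈ 0 MPa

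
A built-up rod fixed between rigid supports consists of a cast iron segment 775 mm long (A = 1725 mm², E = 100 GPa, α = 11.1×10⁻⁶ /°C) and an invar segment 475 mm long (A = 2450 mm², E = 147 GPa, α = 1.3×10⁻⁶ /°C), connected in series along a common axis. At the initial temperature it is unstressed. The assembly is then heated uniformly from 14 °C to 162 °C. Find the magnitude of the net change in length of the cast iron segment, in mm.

Free thermal expansion of the whole bar: Σ αᵢΔT Lᵢ = 11.1×10⁻⁶×148×775 + 1.3×10⁻⁶×148×475 = 1.365 mm.
The rigid supports impose zero overall length change; the single axial force P common to all segments must satisfy P Σ Lᵢ/(AᵢEᵢ) = δ_free.
Σ Lᵢ/(AᵢEᵢ) = 775/(1725×100×10³) + 475/(2450×147×10³) = 5.812×10⁻⁶ mm/N.
So P = 1.365 / 5.812×10⁻⁶ = 234.8 kN, compressive.
For the cast iron segment, free thermal change = 11.1×10⁻⁶×148×775 = 1.273 mm and elastic change from P = 234800×775/(1725×100×10³) = 1.055 mm; these oppose, so the net change is 0.218 mm (segment lengthens).

|ΔL| ≈ 0.218 mm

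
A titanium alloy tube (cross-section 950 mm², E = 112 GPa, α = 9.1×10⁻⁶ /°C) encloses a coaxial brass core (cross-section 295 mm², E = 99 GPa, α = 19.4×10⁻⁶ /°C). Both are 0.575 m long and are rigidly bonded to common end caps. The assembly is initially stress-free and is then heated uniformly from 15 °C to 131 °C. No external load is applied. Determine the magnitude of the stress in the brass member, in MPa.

σ ≈ 92.8 MPa (compressive)

Equilibrium of a rigid end plate with no external load gives equal and opposite internal forces ±P in the two members. Since α_{brass} > α_{titanium alloy}, heating drives the brass into compression and the titanium alloy into tension.
Setting the final lengths equal and cancelling L: (α₁ − α₂)ΔT = P/(A₁E₁) + P/(A₂E₂).
|α₁ − α₂|·ΔT = 10.3×10⁻⁶ × 116 = 0.001195.
1/(A₁E₁) + 1/(A₂E₂) = 1/(950×112×10³) + 1/(295×99×10³) = 4.364×10⁻⁸ N⁻¹.
So P = 0.001195 / 4.364×10⁻⁸ = 27.38 kN.
σ_{brass} = P/A₂ = 27380/295 = 92.81 MPa, compressive.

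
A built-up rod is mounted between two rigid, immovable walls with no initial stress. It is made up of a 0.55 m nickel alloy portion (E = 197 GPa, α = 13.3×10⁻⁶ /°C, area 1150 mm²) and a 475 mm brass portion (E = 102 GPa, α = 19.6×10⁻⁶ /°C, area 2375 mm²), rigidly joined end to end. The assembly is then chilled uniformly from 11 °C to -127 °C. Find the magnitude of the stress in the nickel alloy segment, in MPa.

If the supports were absent, the total length change would be Σ αᵢΔT Lᵢ = 13.3×10⁻⁶×138×550 + 19.6×10⁻⁶×138×475 = 2.294 mm.
Since the ends are fixed, an axial force P builds up, equal in every segment, with P · Σ Lᵢ/(AᵢEᵢ) = δ_free.
The series flexibility is Σ Lᵢ/(AᵢEᵢ) = 550/(1150×197×10³) + 475/(2375×102×10³) = 4.389×10⁻⁶ mm/N.
P = 2.294 / 4.389×10⁻⁶ = 522800 N = 522.8 kN, tensile.
σ_{nickel alloy} = P / A = 522800 / 1150 = 454.6 MPa.

σ ≈ 455 MPa (tensile)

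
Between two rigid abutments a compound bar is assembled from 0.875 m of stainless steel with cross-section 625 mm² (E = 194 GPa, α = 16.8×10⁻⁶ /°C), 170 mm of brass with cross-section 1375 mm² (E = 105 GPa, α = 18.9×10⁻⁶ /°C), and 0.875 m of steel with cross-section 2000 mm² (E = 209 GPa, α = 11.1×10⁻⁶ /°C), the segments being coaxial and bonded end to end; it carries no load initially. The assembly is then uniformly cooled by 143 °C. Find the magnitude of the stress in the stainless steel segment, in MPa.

Free thermal contraction of the whole bar: Σ αᵢΔT Lᵢ = 16.8×10⁻⁶×143×875 + 18.9×10⁻⁶×143×170 + 11.1×10⁻⁶×143×875 = 3.95 mm.
The walls prevent any net length change, so an axial force P (same in every segment) develops. Compatibility: P · Σ Lᵢ/(AᵢEᵢ) = δ_free.
Σ Lᵢ/(AᵢEᵢ) = 875/(625×194×10³) + 170/(1375×105×10³) + 875/(2000×209×10³) = 1.049×10⁻⁵ mm/N.
P = 3.95 / 1.049×10⁻⁵ = 376700 N = 376.7 kN, tensile.
σ_{stainless steel} = P / A = 376700 / 625 = 602.7 MPa.

σ ≈ 603 MPa (tensile)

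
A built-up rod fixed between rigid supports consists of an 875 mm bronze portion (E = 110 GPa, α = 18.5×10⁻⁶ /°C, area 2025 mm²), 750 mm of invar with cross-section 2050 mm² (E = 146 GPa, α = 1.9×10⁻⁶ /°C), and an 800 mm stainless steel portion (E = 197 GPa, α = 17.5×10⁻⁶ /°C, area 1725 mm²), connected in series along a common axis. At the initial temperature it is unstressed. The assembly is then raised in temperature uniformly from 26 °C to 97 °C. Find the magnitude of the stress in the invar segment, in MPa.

σ ≈ 125 MPa (compressive)

If the supports were absent, the total length change would be Σ αᵢΔT Lᵢ = 18.5×10⁻⁶×71×875 + 1.9×10⁻⁶×71×750 + 17.5×10⁻⁶×71×800 = 2.244 mm.
The rigid supports impose zero overall length change; the single axial force P common to all segments must satisfy P Σ Lᵢ/(AᵢEᵢ) = δ_free.
The series flexibility is Σ Lᵢ/(AᵢEᵢ) = 875/(2025×110×10³) + 750/(2050×146×10³) + 800/(1725×197×10³) = 8.788×10⁻⁶ mm/N.
P = 2.244 / 8.788×10⁻⁶ = 255400 N = 255.4 kN, compressive.
σ_{invar} = P / A = 255400 / 2050 = 124.6 MPa.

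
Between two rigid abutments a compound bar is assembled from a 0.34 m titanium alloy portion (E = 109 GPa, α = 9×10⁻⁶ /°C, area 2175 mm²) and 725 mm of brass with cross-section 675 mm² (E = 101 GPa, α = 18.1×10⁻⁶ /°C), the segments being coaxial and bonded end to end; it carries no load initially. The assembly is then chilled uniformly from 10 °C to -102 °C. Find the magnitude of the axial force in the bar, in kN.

P ≈ 150 kN (tensile)

With the walls removed the bar would change length by δ_free = Σ αᵢΔT Lᵢ = 9×10⁻⁶×112×340 + 18.1×10⁻⁶×112×725 = 1.812 mm.
Since the ends are fixed, an axial force P builds up, equal in every segment, with P · Σ Lᵢ/(AᵢEᵢ) = δ_free.
The series flexibility is Σ Lᵢ/(AᵢEᵢ) = 340/(2175×109×10³) + 725/(675×101×10³) = 1.207×10⁻⁵ mm/N.
So P = 1.812 / 1.207×10⁻⁵ = 150.2 kN, tensile.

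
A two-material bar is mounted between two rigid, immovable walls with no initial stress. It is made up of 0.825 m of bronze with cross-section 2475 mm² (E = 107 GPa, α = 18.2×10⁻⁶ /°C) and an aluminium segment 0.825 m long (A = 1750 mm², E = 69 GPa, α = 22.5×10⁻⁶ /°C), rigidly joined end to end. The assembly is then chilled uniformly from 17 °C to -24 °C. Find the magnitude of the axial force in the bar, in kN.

P ≈ 138 kN (tensile)

If the supports were absent, the total length change would be Σ αᵢΔT Lᵢ = 18.2×10⁻⁶×41×825 + 22.5×10⁻⁶×41×825 = 1.377 mm.
The rigid supports impose zero overall length change; the single axial force P common to all segments must satisfy P Σ Lᵢ/(AᵢEᵢ) = δ_free.
The series flexibility is Σ Lᵢ/(AᵢEᵢ) = 825/(2475×107×10³) + 825/(1750×69×10³) = 9.948×10⁻⁶ mm/N.
P = 1.377 / 9.948×10⁻⁶ = 138400 N = 138.4 kN, tensile.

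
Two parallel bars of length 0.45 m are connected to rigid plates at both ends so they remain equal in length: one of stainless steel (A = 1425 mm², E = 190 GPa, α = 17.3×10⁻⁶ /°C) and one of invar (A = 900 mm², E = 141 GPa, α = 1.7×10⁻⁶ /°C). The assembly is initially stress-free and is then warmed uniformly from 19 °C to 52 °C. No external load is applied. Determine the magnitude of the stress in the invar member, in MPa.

σ ≈ 49.4 MPa (tensile)

Both members must finish at the same length. With the larger α, the stainless steel tends to over-expand; the plates restrain it, putting the stainless steel in compression and the invar in tension. With no external load the two internal forces are equal and opposite, magnitude P.
Equating the net (thermal + elastic) strains gives |α₁ − α₂|·ΔT = P·[1/(A₁E₁) + 1/(A₂E₂)].
|α₁ − α₂|·ΔT = 15.6×10⁻⁶ × 33 = 0.0005148.
1/(A₁E₁) + 1/(A₂E₂) = 1/(1425×190×10³) + 1/(900×141×10³) = 1.157×10⁻⁸ N⁻¹.
P = 0.0005148 / 1.157×10⁻⁸ = 44480 N = 44.48 kN.
σ_{invar} = P/A₂ = 44480/900 = 49.42 MPa, tensile.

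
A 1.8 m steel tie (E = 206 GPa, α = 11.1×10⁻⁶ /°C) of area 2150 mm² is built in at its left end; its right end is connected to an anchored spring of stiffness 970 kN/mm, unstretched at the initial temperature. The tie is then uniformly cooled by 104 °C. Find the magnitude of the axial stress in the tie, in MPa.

σ ≈ 190 MPa (tensile)

The unrestrained thermal change is αΔT L = 11.1×10⁻⁶ × 104 × 1800 = 2.078 mm.
With a force P in the spring, the elastic change of the tie is PL/(AE) and that of the spring is P/k; compatibility requires their sum to equal δ_free.
So P = δ_free / [L/(AE) + 1/k] = 2.078 / [ 1800/(2150×206×10³) + 1/(970×10³) ].
P = 2.078 / 5.095×10⁻⁶ = 407800 N.
σ = P/A = 407800/2150 = 189.7 MPa.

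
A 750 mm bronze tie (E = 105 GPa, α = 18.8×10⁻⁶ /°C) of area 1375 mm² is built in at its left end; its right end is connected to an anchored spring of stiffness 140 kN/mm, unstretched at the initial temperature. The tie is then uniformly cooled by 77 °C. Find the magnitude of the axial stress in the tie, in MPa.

σ ≈ 64 MPa (tensile)

Free thermal contraction: δ_free = αΔT L = 18.8×10⁻⁶ × 77 × 750 = 1.086 mm.
Let P be the tensile force in the spring. The tie extends elastically by PL/(AE) and the spring stretches by P/k; together these equal δ_free.
So P = δ_free / [L/(AE) + 1/k] = 1.086 / [ 750/(1375×105×10³) + 1/(140×10³) ].
P = 1.086 / 1.234×10⁻⁵ = 88000 N.
σ = P/A = 88000/1375 = 64 MPa.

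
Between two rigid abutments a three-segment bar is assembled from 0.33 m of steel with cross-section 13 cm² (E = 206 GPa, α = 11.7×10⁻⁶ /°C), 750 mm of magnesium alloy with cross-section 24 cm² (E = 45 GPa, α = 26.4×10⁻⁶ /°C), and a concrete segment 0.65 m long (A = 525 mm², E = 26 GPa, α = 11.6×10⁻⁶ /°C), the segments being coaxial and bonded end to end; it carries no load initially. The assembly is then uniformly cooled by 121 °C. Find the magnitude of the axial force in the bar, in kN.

With the walls removed the bar would change length by δ_free = Σ αᵢΔT Lᵢ = 11.7×10⁻⁶×121×330 + 26.4×10⁻⁶×121×750 + 11.6×10⁻⁶×121×650 = 3.775 mm.
The rigid supports impose zero overall length change; the single axial force P common to all segments must satisfy P Σ Lᵢ/(AᵢEᵢ) = δ_free.
The series flexibility is Σ Lᵢ/(AᵢEᵢ) = 330/(1300×206×10³) + 750/(2400×45×10³) + 650/(525×26×10³) = 5.58×10⁻⁵ mm/N.
Hence P = δ_free / Σ(L/AE) = 3.775/5.58×10⁻⁵ = 67.66 kN (tensile).

P ≈ 67.7 kN (tensile)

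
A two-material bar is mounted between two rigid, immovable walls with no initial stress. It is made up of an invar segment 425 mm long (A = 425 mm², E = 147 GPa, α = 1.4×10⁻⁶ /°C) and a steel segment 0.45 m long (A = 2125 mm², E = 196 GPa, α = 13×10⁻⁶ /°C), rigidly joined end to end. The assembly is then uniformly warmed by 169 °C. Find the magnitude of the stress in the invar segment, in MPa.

Free thermal expansion of the whole bar: Σ αᵢΔT Lᵢ = 1.4×10⁻⁶×169×425 + 13×10⁻⁶×169×450 = 1.089 mm.
Since the ends are fixed, an axial force P builds up, equal in every segment, with P · Σ Lᵢ/(AᵢEᵢ) = δ_free.
Σ Lᵢ/(AᵢEᵢ) = 425/(425×147×10³) + 450/(2125×196×10³) = 7.883×10⁻⁶ mm/N.
Hence P = δ_free / Σ(L/AE) = 1.089/7.883×10⁻⁶ = 138.2 kN (compressive).
σ_{invar} = P / A = 138200 / 425 = 325.1 MPa.

σ ≈ 325 MPa (compressive)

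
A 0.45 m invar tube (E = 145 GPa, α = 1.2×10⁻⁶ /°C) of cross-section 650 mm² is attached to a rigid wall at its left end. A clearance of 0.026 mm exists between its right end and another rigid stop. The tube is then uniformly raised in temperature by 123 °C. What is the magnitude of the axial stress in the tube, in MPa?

σ ≈ 13 MPa (compressive)

Free thermal elongation = αΔT L = 1.2×10⁻⁶ × 123 × 450 = 0.06642 mm.
After closing the 0.026 mm clearance, 0.06642 − 0.026 = 0.04042 mm of expansion remains to be suppressed by the wall.
So σ = E(δ_free − g)/L = 145×10³ × 0.04042/450 = 13.02 MPa.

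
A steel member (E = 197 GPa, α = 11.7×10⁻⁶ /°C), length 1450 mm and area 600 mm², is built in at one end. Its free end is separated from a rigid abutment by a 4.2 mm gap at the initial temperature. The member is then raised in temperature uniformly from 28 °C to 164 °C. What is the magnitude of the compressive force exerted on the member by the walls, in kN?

Unrestrained expansion: δ_free = αΔT L = 11.7×10⁻⁶ × 136 × 1450 = 2.307 mm.
This is smaller than the 4.2 mm clearance, so the member expands freely without reaching the stop — the stress is zero.

P ≈ 0 kN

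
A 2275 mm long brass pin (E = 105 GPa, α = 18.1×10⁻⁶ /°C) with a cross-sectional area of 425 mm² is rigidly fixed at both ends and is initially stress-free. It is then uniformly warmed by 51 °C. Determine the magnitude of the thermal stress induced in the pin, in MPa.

σ ≈ 96.9 MPa (compressive)

With length fixed, the mechanical strain must cancel the thermal strain αΔT = 18.1×10⁻⁶ × 51 = 923.1×10⁻⁶.
σ = EαΔT = 105×10³ × 18.1×10⁻⁶ × 51 = 96.93 MPa (compressive; the pin is trying to expand).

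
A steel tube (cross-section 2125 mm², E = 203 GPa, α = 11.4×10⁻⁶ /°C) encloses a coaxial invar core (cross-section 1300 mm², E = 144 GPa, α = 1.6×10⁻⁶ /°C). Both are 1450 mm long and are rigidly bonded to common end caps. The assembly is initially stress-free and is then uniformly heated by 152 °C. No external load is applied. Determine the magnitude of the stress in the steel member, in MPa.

Equilibrium of a rigid end plate with no external load gives equal and opposite internal forces ±P in the two members. Since α_{steel} > α_{invar}, heating drives the steel into compression and the invar into tension.
Setting the final lengths equal and cancelling L: (α₁ − α₂)ΔT = P/(A₁E₁) + P/(A₂E₂).
|α₁ − α₂|·ΔT = 9.8×10⁻⁶ × 152 = 0.00149.
1/(A₁E₁) + 1/(A₂E₂) = 1/(2125×203×10³) + 1/(1300×144×10³) = 7.66×10⁻⁹ N⁻¹.
So P = 0.00149 / 7.66×10⁻⁹ = 194.5 kN.
σ_{steel} = P/A₁ = 194500/2125 = 91.51 MPa, compressive.

σ ≈ 91.5 MPa (compressive)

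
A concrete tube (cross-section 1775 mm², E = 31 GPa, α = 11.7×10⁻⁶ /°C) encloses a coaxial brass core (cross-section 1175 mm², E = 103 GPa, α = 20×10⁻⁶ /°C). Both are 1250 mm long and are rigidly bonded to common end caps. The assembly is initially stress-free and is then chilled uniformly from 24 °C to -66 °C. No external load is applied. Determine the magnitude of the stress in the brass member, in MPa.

Both members must finish at the same length. With the larger α, the brass tends to over-contract; the plates restrain it, putting the brass in tension and the concrete in compression. With no external load the two internal forces are equal and opposite, magnitude P.
Setting the final lengths equal and cancelling L: (α₁ − α₂)ΔT = P/(A₁E₁) + P/(A₂E₂).
|α₁ − α₂|·ΔT = 8.3×10⁻⁶ × 90 = 0.000747.
1/(A₁E₁) + 1/(A₂E₂) = 1/(1775×31×10³) + 1/(1175×103×10³) = 2.644×10⁻⁸ N⁻¹.
So P = 0.000747 / 2.644×10⁻⁸ = 28.26 kN.
σ_{brass} = P/A₂ = 28260/1175 = 24.05 MPa, tensile.

σ ≈ 24 MPa (tensile)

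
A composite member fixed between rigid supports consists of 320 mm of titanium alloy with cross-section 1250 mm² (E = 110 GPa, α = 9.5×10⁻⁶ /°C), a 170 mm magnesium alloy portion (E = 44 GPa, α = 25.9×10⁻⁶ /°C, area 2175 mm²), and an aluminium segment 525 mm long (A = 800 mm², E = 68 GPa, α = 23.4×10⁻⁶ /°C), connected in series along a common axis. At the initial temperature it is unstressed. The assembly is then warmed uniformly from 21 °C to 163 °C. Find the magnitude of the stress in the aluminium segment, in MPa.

σ ≈ 255 MPa (compressive)

If the supports were absent, the total length change would be Σ αᵢΔT Lᵢ = 9.5×10⁻⁶×142×320 + 25.9×10⁻⁶×142×170 + 23.4×10⁻⁶×142×525 = 2.801 mm.
Since the ends are fixed, an axial force P builds up, equal in every segment, with P · Σ Lᵢ/(AᵢEᵢ) = δ_free.
Σ Lᵢ/(AᵢEᵢ) = 320/(1250×110×10³) + 170/(2175×44×10³) + 525/(800×68×10³) = 1.375×10⁻⁵ mm/N.
P = 2.801 / 1.375×10⁻⁵ = 203700 N = 203.7 kN, compressive.
σ_{aluminium} = P / A = 203700 / 800 = 254.6 MPa.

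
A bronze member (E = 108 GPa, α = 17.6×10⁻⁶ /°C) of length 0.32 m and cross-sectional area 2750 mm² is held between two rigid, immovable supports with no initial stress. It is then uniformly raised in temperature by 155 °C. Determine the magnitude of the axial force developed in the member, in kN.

P ≈ 810 kN (compressive)

Full restraint means ε = 0, so the stress is σ = EαΔT = 108×10³ × 17.6×10⁻⁶ × 155 = 294.6 MPa.
Then P = σA = 294.6 × 2750 mm² = 810.2 kN, compressive.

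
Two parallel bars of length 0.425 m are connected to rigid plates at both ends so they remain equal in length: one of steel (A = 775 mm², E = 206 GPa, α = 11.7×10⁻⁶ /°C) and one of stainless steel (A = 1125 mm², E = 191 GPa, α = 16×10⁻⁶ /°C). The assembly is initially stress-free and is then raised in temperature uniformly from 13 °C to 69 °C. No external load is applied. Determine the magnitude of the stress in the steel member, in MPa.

σ ≈ 28.5 MPa (tensile)

The stainless steel has the larger α, so on heating it would change length more than the steel if both were free. The rigid plates force a common final length, so the stainless steel is put into compression and the steel into tension, with equal and opposite forces P (no external load).
Compatibility of the two members (thermal + elastic change equal): (α₁ − α₂)ΔT = P·[1/(A₁E₁) + 1/(A₂E₂)].
|α₁ − α₂|·ΔT = 4.3×10⁻⁶ × 56 = 0.0002408.
1/(A₁E₁) + 1/(A₂E₂) = 1/(775×206×10³) + 1/(1125×191×10³) = 1.092×10⁻⁸ N⁻¹.
So P = 0.0002408 / 1.092×10⁻⁸ = 22.06 kN.
σ_{steel} = P/A₁ = 22060/775 = 28.46 MPa, tensile.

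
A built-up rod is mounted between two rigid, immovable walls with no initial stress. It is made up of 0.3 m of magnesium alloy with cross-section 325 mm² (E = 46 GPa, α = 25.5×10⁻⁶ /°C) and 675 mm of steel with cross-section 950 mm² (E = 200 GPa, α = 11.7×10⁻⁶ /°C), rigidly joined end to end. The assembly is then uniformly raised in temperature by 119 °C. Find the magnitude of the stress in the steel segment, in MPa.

If the supports were absent, the total length change would be Σ αᵢΔT Lᵢ = 25.5×10⁻⁶×119×300 + 11.7×10⁻⁶×119×675 = 1.85 mm.
The rigid supports impose zero overall length change; the single axial force P common to all segments must satisfy P Σ Lᵢ/(AᵢEᵢ) = δ_free.
Σ Lᵢ/(AᵢEᵢ) = 300/(325×46×10³) + 675/(950×200×10³) = 2.362×10⁻⁵ mm/N.
P = 1.85 / 2.362×10⁻⁵ = 78330 N = 78.33 kN, compressive.
σ_{steel} = P / A = 78330 / 950 = 82.45 MPa.

σ ≈ 82.5 MPa (compressive)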